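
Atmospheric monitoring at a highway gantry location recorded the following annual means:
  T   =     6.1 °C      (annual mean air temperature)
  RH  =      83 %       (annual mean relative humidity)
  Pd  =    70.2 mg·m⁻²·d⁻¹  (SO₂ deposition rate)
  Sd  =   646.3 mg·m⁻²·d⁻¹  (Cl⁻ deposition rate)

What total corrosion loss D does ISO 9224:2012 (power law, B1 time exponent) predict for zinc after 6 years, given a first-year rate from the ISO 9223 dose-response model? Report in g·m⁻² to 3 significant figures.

D(6) = 171 g·m⁻²

zinc: f(T) = +0.038·(T−10) [T≤10 °C] = -0.1482
  sulphur-dioxide contribution → 3.287 μm/a
  chloride contribution → 2.283 μm/a
  total first-year rate 5.57 μm/a
Long-term exponent b (ISO 9224 Table 2, B1) = 0.813
  D(6) = 5.57 × 6^0.813 = 5.57 × 4.292 = 23.9 μm
  Mass loss = 23.9 μm × 7.14 g/cm³ = 170.7 g·m⁻²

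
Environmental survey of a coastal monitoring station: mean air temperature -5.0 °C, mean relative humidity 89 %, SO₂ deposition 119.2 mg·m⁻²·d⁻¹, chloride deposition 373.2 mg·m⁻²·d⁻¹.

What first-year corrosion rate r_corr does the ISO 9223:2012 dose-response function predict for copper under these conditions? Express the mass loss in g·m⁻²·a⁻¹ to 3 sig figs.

copper: f(T) = +0.126·(T−10) [T≤10 °C] = -1.8900
  Pd branch = 0.0053·Pd^0.26·e^(0.059·RH+f) = 0.5294 μm/a
  Sd branch = 0.01025·Sd^0.27·e^(0.036·RH+0.049·T) = 0.9777 μm/a
  r_corr = 0.5294 + 0.9777 = 1.507 μm/a
Convert to mass loss: 1.507 μm/a × 8.96 g/cm³ = 13.5 g·m⁻²·a⁻¹

r_corr = 13.5 g·m⁻²·a⁻¹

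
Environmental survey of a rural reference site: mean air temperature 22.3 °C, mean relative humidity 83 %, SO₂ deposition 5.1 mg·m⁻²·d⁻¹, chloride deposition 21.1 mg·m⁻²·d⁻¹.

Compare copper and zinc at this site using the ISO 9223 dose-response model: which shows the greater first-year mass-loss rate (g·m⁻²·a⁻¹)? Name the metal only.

copper: f(T) = -0.080·(T−10) [T>10 °C] = -0.9840
  Pd branch = 0.0053·Pd^0.26·e^(0.059·RH+f) = 0.4052 μm/a
  Cl⁻ term: 0.01025·21.1^0.27·exp(0.036·83+0.049·22.3) = 1.382
  r_corr = 0.4052 + 1.382 = 1.787 μm/a
  mass loss = 1.787 μm/a × 8.96 g/cm³ = 16.01 g·m⁻²·a⁻¹
zinc: T>10 °C ⇒ hinge -0.071·(22.3−10) = -0.8733
  SO₂ term: 0.0129·5.1^0.44·exp(0.046·83-0.8733) = 0.5021
  Cl⁻ term: 0.0175·21.1^0.57·exp(0.008·83+0.085·22.3) = 1.287
  sum: 0.5021 + 1.287 → r_corr = 1.789 μm/a
  mass loss = 1.789 μm/a × 7.14 g/cm³ = 12.77 g·m⁻²·a⁻¹
Ordering by g·m⁻²·a⁻¹: copper (16) > zinc (12.8)

copper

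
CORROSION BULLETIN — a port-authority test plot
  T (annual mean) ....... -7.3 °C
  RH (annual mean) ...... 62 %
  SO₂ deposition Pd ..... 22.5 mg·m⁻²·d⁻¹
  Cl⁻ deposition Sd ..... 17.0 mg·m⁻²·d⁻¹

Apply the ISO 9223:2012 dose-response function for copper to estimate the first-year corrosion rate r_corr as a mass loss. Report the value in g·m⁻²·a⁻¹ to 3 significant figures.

r_corr = 1.75 g·m⁻²·a⁻¹

copper: T≤10 °C ⇒ hinge +0.126·(-7.3−10) = -2.1798
  sulphur-dioxide contribution → 0.05222 μm/a
  chloride contribution → 0.1435 μm/a
  ⇒ r_corr(copper) = 0.1957 μm/a
Convert to mass loss: 0.1957 μm/a × 8.96 g/cm³ = 1.754 g·m⁻²·a⁻¹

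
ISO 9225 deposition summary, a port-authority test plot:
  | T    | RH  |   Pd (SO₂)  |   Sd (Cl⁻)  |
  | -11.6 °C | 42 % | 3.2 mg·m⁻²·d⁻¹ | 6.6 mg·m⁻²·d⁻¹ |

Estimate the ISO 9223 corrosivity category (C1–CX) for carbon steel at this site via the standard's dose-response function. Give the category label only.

carbon steel: temperature factor f = +0.150·(-21.6) = -3.2400
  SO₂ term: 1.77·3.2^0.52·exp(0.02·42-3.2400) = 0.294
  Sd branch = 0.102·Sd^0.62·e^(0.033·RH+0.04·T) = 0.8263 μm/a
  r_corr = 0.294 + 0.8263 = 1.12 μm/a
1.12 μm/a falls in (0, 1.3] for carbon steel → category C1

C1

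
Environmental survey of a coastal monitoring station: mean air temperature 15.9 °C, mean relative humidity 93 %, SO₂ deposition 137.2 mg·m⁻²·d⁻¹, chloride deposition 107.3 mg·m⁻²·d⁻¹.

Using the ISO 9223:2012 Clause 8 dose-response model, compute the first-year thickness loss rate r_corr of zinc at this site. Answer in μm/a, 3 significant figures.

zinc: T>10 °C ⇒ hinge -0.071·(15.9−10) = -0.4189
  sulphur-dioxide contribution → 5.333 μm/a
  chloride contribution → 2.044 μm/a
  total first-year rate 7.378 μm/a

r_corr = 7.38 μm/a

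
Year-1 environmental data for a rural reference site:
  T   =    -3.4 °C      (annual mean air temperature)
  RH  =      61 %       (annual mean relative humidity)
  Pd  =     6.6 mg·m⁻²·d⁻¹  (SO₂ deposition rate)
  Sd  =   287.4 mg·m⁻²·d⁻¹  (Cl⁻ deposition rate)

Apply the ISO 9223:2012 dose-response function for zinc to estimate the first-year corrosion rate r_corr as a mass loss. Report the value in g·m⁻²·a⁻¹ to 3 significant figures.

r_corr = 5.94 g·m⁻²·a⁻¹

zinc: T≤10 °C ⇒ hinge +0.038·(-3.4−10) = -0.5092
  sulphur-dioxide contribution → 0.2942 μm/a
  chloride contribution → 0.538 μm/a
  ⇒ r_corr(zinc) = 0.8322 μm/a
Convert to mass loss: 0.8322 μm/a × 7.14 g/cm³ = 5.942 g·m⁻²·a⁻¹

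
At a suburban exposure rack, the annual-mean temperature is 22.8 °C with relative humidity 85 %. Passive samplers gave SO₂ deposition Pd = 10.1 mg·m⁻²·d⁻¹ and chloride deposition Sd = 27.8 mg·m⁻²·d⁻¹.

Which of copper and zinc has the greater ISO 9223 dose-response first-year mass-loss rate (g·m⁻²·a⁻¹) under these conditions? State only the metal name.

copper: temperature factor f = -0.080·(12.8) = -1.0240
  SO₂ term: 0.0053·10.1^0.26·exp(0.059·85-1.0240) = 0.5232
  Sd branch = 0.01025·Sd^0.27·e^(0.036·RH+0.049·T) = 1.64 μm/a
  r_corr = 0.5232 + 1.64 = 2.163 μm/a
  mass loss = 2.163 μm/a × 8.96 g/cm³ = 19.38 g·m⁻²·a⁻¹
zinc: f(T) = -0.071·(T−10) [T>10 °C] = -0.9088
  SO₂ term: 0.0129·10.1^0.44·exp(0.046·85-0.9088) = 0.7176
  Cl⁻ term: 0.0175·27.8^0.57·exp(0.008·85+0.085·22.8) = 1.596
  r_corr = 0.7176 + 1.596 = 2.314 μm/a
  mass loss = 2.314 μm/a × 7.14 g/cm³ = 16.52 g·m⁻²·a⁻¹
Ordering by g·m⁻²·a⁻¹: copper (19.4) > zinc (16.5)

copper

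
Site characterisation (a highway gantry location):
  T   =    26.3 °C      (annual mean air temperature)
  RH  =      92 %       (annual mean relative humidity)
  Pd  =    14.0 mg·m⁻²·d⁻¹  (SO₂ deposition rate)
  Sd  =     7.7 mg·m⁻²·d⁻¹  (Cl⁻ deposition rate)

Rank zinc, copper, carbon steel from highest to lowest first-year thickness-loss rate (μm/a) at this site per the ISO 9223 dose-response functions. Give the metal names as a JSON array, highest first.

["carbon steel", "copper", "zinc"]

zinc: temperature factor f = -0.071·(16.3) = -1.1573
  Pd branch = 0.0129·Pd^0.44·e^(0.046·RH+f) = 0.8917 μm/a
  Cl⁻ term: 0.0175·7.7^0.57·exp(0.008·92+0.085·26.3) = 1.094
  r_corr = 0.8917 + 1.094 = 1.985 μm/a
copper: temperature factor f = -0.080·(16.3) = -1.3040
  SO₂ term: 0.0053·14.0^0.26·exp(0.059·92-1.3040) = 0.6506
  Sd branch = 0.01025·Sd^0.27·e^(0.036·RH+0.049·T) = 1.771 μm/a
  r_corr = 0.6506 + 1.771 = 2.421 μm/a
carbon steel: T>10 °C ⇒ hinge -0.054·(26.3−10) = -0.8802
  Pd branch = 1.77·Pd^0.52·e^(0.02·RH+f) = 18.23 μm/a
  Cl⁻ term: 0.102·7.7^0.62·exp(0.033·92+0.04·26.3) = 21.56
  sum: 18.23 + 21.56 → r_corr = 39.79 μm/a
Ordering by μm/a: carbon steel (39.8) > copper (2.42) > zinc (1.99)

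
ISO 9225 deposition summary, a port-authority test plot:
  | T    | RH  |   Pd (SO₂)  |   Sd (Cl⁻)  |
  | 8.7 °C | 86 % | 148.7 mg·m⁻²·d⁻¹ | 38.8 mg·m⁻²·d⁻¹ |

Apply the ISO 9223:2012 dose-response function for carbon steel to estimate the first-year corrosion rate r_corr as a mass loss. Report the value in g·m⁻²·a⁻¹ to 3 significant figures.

carbon steel: T≤10 °C ⇒ hinge +0.150·(8.7−10) = -0.1950
  sulphur-dioxide contribution → 109.6 μm/a
  chloride contribution → 23.84 μm/a
  ⇒ r_corr(carbon steel) = 133.5 μm/a
Convert to mass loss: 133.5 μm/a × 7.85 g/cm³ = 1048 g·m⁻²·a⁻¹

r_corr = 1.05e+03 g·m⁻²·a⁻¹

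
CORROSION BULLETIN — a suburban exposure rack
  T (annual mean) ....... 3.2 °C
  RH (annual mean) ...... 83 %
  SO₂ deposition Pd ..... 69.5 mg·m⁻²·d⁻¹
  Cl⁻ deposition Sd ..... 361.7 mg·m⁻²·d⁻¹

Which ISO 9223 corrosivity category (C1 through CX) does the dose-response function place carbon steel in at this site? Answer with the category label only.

C5

carbon steel: T≤10 °C ⇒ hinge +0.150·(3.2−10) = -1.0200
  sulphur-dioxide contribution → 30.46 μm/a
  chloride contribution → 69.17 μm/a
  total first-year rate 99.63 μm/a
ISO 9223 Table 2 (carbon steel): 80 < 99.6 ≤ 200 μm/a ⇒ C5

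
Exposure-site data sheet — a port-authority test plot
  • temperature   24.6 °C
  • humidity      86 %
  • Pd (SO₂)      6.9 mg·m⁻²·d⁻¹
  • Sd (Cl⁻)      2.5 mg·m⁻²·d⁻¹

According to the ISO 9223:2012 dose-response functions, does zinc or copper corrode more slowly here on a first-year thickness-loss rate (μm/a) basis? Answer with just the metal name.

zinc: T>10 °C ⇒ hinge -0.071·(24.6−10) = -1.0366
  sulphur-dioxide contribution → 0.5592 μm/a
  chloride contribution → 0.4751 μm/a
  total first-year rate 1.034 μm/a
copper: T>10 °C ⇒ hinge -0.080·(24.6−10) = -1.1680
  sulphur-dioxide contribution → 0.4352 μm/a
  chloride contribution → 0.9688 μm/a
  ⇒ r_corr(copper) = 1.404 μm/a
Ordering by μm/a: copper (1.4) > zinc (1.03)

zinc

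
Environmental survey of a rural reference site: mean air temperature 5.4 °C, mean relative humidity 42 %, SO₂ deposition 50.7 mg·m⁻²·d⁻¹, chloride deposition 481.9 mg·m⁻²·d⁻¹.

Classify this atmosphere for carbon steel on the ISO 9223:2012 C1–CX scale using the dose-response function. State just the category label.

C3

carbon steel: f(T) = +0.150·(T−10) [T≤10 °C] = -0.6900
  Pd branch = 1.77·Pd^0.52·e^(0.02·RH+f) = 15.84 μm/a
  Cl⁻ term: 0.102·481.9^0.62·exp(0.033·42+0.04·5.4) = 23.32
  r_corr = 15.84 + 23.32 = 39.16 μm/a
Category bounds: 25…50 μm/a bracket r_corr ⇒ C3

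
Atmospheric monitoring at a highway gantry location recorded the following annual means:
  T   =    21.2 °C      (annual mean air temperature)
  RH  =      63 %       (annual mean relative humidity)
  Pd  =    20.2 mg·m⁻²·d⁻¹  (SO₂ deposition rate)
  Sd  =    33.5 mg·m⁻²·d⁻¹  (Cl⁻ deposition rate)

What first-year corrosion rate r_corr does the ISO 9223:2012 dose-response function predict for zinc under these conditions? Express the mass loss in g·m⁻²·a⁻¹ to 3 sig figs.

r_corr = 12.1 g·m⁻²·a⁻¹

zinc: f(T) = -0.071·(T−10) [T>10 °C] = -0.7952
  Pd branch = 0.0129·Pd^0.44·e^(0.046·RH+f) = 0.3964 μm/a
  Sd branch = 0.0175·Sd^0.57·e^(0.008·RH+0.085·T) = 1.3 μm/a
  r_corr = 0.3964 + 1.3 = 1.696 μm/a
Convert to mass loss: 1.696 μm/a × 7.14 g/cm³ = 12.11 g·m⁻²·a⁻¹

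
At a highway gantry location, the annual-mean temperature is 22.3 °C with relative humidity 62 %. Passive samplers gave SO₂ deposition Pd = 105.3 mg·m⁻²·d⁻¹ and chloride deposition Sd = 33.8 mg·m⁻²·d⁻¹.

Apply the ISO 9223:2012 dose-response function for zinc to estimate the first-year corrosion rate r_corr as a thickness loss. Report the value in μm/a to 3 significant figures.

zinc: f(T) = -0.071·(T−10) [T>10 °C] = -0.8733
  sulphur-dioxide contribution → 0.7241 μm/a
  chloride contribution → 1.423 μm/a
  total first-year rate 2.147 μm/a

r_corr = 2.15 μm/a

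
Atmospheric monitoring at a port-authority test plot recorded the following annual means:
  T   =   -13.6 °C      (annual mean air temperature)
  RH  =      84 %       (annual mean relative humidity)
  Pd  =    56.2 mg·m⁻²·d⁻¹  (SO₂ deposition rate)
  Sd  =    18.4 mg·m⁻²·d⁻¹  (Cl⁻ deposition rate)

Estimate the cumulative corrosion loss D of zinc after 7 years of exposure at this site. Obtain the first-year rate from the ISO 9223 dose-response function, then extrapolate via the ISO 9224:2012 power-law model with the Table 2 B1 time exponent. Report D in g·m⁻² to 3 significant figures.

D(7) = 53.2 g·m⁻²

zinc: temperature factor f = +0.038·(-23.6) = -0.8968
  sulphur-dioxide contribution → 1.476 μm/a
  chloride contribution → 0.05673 μm/a
  ⇒ r_corr(zinc) = 1.533 μm/a
Power-law: D(7) = r_corr · 7^0.813
  D(7) = 1.533 × 7^0.813 = 1.533 × 4.865 = 7.457 μm
  Mass loss = 7.457 μm × 7.14 g/cm³ = 53.24 g·m⁻²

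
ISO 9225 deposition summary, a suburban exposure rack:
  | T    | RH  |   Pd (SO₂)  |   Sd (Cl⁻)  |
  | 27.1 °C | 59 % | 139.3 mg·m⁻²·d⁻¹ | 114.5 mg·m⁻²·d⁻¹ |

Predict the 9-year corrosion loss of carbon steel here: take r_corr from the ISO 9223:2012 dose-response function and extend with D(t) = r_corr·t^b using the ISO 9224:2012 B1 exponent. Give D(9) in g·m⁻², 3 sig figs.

carbon steel: temperature factor f = -0.054·(17.1) = -0.9234
  SO₂ term: 1.77·139.3^0.52·exp(0.02·59-0.9234) = 29.8
  Cl⁻ term: 0.102·114.5^0.62·exp(0.033·59+0.04·27.1) = 39.94
  r_corr = 29.8 + 39.94 = 69.74 μm/a
Power-law: D(9) = r_corr · 9^0.523
  D(9) = 69.74 × 9^0.523 = 69.74 × 3.156 = 220.1 μm
  Mass loss = 220.1 μm × 7.85 g/cm³ = 1728 g·m⁻²

D(9) = 1.73e+03 g·m⁻²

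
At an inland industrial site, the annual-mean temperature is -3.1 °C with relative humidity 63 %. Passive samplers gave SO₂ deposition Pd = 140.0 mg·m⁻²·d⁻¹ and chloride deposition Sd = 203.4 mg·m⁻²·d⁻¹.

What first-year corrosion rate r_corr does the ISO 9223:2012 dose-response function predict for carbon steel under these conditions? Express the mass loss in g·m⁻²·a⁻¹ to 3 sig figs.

r_corr = 242 g·m⁻²·a⁻¹

carbon steel: temperature factor f = +0.150·(-13.1) = -1.9650
  Pd branch = 1.77·Pd^0.52·e^(0.02·RH+f) = 11.42 μm/a
  Sd branch = 0.102·Sd^0.62·e^(0.033·RH+0.04·T) = 19.45 μm/a
  r_corr = 11.42 + 19.45 = 30.87 μm/a
Convert to mass loss: 30.87 μm/a × 7.85 g/cm³ = 242.3 g·m⁻²·a⁻¹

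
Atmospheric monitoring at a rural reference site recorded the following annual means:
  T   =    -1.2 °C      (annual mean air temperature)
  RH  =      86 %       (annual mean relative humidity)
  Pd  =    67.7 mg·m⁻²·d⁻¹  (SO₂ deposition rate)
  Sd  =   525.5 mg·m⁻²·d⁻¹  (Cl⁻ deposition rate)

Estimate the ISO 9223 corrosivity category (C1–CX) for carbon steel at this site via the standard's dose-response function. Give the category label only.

carbon steel: T≤10 °C ⇒ hinge +0.150·(-1.2−10) = -1.6800
  sulphur-dioxide contribution → 16.49 μm/a
  chloride contribution → 80.73 μm/a
  total first-year rate 97.22 μm/a
97.2 μm/a falls in (80, 200] for carbon steel → category C5

C5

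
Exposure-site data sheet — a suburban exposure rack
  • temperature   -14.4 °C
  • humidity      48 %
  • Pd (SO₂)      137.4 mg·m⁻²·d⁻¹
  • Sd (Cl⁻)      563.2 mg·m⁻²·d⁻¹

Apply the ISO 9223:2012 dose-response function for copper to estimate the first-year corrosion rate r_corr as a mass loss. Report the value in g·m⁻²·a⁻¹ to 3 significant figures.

copper: f(T) = +0.126·(T−10) [T≤10 °C] = -3.0744
  Pd branch = 0.0053·Pd^0.26·e^(0.059·RH+f) = 0.01496 μm/a
  Sd branch = 0.01025·Sd^0.27·e^(0.036·RH+0.049·T) = 0.1576 μm/a
  r_corr = 0.01496 + 0.1576 = 0.1725 μm/a
Convert to mass loss: 0.1725 μm/a × 8.96 g/cm³ = 1.546 g·m⁻²·a⁻¹

r_corr = 1.55 g·m⁻²·a⁻¹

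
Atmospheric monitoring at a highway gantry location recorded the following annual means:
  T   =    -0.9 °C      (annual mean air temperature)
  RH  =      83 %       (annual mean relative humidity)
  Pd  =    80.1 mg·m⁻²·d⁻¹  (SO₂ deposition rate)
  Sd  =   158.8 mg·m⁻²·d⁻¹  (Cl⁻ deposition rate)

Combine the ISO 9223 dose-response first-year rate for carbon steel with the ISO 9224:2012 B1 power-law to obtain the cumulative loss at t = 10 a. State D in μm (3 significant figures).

carbon steel: f(T) = +0.150·(T−10) [T≤10 °C] = -1.6350
  sulphur-dioxide contribution → 17.73 μm/a
  chloride contribution → 35.24 μm/a
  total first-year rate 52.97 μm/a
ISO 9224: D(t) = r_corr · t^b with b = 0.523 (carbon steel, B1)
  D(10) = 52.97 × 10^0.523 = 52.97 × 3.334 = 176.6 μm

D(10) = 177 μm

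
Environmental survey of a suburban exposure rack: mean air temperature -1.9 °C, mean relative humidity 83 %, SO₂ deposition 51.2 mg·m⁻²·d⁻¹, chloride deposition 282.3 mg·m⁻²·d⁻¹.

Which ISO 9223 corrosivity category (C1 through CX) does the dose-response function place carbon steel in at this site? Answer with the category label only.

carbon steel: T≤10 °C ⇒ hinge +0.150·(-1.9−10) = -1.7850
  SO₂ term: 1.77·51.2^0.52·exp(0.02·83-1.7850) = 12.09
  Cl⁻ term: 0.102·282.3^0.62·exp(0.033·83+0.04·-1.9) = 48.37
  sum: 12.09 + 48.37 → r_corr = 60.46 μm/a
ISO 9223 Table 2 (carbon steel): 50 < 60.5 ≤ 80 μm/a ⇒ C4

C4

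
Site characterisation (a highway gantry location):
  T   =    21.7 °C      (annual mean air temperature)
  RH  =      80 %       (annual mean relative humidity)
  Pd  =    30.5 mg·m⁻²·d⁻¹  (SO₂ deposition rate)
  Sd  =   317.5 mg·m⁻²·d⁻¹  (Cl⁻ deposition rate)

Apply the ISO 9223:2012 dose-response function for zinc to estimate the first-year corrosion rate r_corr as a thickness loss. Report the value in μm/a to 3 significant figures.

r_corr = 6.60 μm/a

zinc: temperature factor f = -0.071·(11.7) = -0.8307
  sulphur-dioxide contribution → 1.003 μm/a
  chloride contribution → 5.598 μm/a
  ⇒ r_corr(zinc) = 6.601 μm/a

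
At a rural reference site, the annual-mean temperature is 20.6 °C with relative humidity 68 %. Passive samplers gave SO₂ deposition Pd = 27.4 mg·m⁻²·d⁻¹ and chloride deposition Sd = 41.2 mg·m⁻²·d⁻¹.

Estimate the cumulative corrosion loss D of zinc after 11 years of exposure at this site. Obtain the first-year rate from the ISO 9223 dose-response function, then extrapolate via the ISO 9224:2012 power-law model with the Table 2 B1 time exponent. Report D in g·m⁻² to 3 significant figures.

zinc: T>10 °C ⇒ hinge -0.071·(20.6−10) = -0.7526
  Pd branch = 0.0129·Pd^0.44·e^(0.046·RH+f) = 0.5954 μm/a
  Sd branch = 0.0175·Sd^0.57·e^(0.008·RH+0.085·T) = 1.446 μm/a
  sum: 0.5954 + 1.446 → r_corr = 2.042 μm/a
ISO 9224: D(t) = r_corr · t^b with b = 0.813 (zinc, B1)
  D(11) = 2.042 × 11^0.813 = 2.042 × 7.025 = 14.34 μm
  Mass loss = 14.34 μm × 7.14 g/cm³ = 102.4 g·m⁻²

D(11) = 102 g·m⁻²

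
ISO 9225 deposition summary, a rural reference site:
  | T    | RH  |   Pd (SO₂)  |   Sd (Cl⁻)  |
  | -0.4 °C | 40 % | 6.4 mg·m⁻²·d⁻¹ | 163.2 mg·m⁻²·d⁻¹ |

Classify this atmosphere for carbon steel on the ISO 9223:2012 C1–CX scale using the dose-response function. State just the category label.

C2

carbon steel: f(T) = +0.150·(T−10) [T≤10 °C] = -1.5600
  SO₂ term: 1.77·6.4^0.52·exp(0.02·40-1.5600) = 2.173
  Cl⁻ term: 0.102·163.2^0.62·exp(0.033·40+0.04·-0.4) = 8.847
  sum: 2.173 + 8.847 → r_corr = 11.02 μm/a
Category bounds: 1.3…25 μm/a bracket r_corr ⇒ C2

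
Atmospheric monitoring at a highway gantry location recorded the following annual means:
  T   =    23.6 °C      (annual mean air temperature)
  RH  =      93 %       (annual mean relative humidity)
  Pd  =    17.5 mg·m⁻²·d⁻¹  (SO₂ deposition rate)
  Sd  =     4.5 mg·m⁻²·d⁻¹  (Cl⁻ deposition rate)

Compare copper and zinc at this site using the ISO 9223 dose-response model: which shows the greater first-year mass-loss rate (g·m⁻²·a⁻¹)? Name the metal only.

copper

copper: temperature factor f = -0.080·(13.6) = -1.0880
  sulphur-dioxide contribution → 0.9077 μm/a
  chloride contribution → 1.391 μm/a
  ⇒ r_corr(copper) = 2.299 μm/a
  mass loss = 2.299 μm/a × 8.96 g/cm³ = 20.6 g·m⁻²·a⁻¹
zinc: T>10 °C ⇒ hinge -0.071·(23.6−10) = -0.9656
  sulphur-dioxide contribution → 1.248 μm/a
  chloride contribution → 0.6452 μm/a
  total first-year rate 1.893 μm/a
  mass loss = 1.893 μm/a × 7.14 g/cm³ = 13.51 g·m⁻²·a⁻¹
Ordering by g·m⁻²·a⁻¹: copper (20.6) > zinc (13.5)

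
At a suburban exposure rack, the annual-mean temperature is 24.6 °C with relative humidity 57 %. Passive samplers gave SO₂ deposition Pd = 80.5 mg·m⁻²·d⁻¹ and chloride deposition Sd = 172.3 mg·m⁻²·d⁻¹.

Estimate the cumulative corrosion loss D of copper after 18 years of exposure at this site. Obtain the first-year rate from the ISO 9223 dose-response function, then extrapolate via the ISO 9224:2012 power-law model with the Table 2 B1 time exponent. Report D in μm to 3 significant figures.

D(18) = 8.38 μm

copper: temperature factor f = -0.080·(14.6) = -1.1680
  sulphur-dioxide contribution → 0.149 μm/a
  chloride contribution → 1.07 μm/a
  ⇒ r_corr(copper) = 1.218 μm/a
Power-law: D(18) = r_corr · 18^0.667
  D(18) = 1.218 × 18^0.667 = 1.218 × 6.875 = 8.377 μm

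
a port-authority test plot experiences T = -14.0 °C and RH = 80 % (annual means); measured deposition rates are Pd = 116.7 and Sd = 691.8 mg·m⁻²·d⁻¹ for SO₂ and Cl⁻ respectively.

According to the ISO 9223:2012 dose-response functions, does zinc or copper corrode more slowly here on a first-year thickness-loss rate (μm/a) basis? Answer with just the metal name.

copper

zinc: f(T) = +0.038·(T−10) [T≤10 °C] = -0.9120
  SO₂ term: 0.0129·116.7^0.44·exp(0.046·80-0.9120) = 1.668
  Sd branch = 0.0175·Sd^0.57·e^(0.008·RH+0.085·T) = 0.4197 μm/a
  sum: 1.668 + 0.4197 → r_corr = 2.088 μm/a
copper: temperature factor f = +0.126·(-24.0) = -3.0240
  SO₂ term: 0.0053·116.7^0.26·exp(0.059·80-3.0240) = 0.0996
  Cl⁻ term: 0.01025·691.8^0.27·exp(0.036·80+0.049·-14.0) = 0.5375
  r_corr = 0.0996 + 0.5375 = 0.6371 μm/a
Ordering by μm/a: zinc (2.09) > copper (0.637)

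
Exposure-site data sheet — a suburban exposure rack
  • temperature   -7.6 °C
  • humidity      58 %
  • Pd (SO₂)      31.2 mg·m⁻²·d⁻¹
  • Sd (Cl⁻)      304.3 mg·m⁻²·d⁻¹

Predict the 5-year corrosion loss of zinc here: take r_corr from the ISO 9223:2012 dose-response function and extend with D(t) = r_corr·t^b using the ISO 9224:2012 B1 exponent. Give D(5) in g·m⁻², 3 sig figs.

zinc: temperature factor f = +0.038·(-17.6) = -0.6688
  Pd branch = 0.0129·Pd^0.44·e^(0.046·RH+f) = 0.4328 μm/a
  Cl⁻ term: 0.0175·304.3^0.57·exp(0.008·58+0.085·-7.6) = 0.3797
  r_corr = 0.4328 + 0.3797 = 0.8125 μm/a
ISO 9224: D(t) = r_corr · t^b with b = 0.813 (zinc, B1)
  D(5) = 0.8125 × 5^0.813 = 0.8125 × 3.701 = 3.007 μm
  Mass loss = 3.007 μm × 7.14 g/cm³ = 21.47 g·m⁻²

D(5) = 21.5 g·m⁻²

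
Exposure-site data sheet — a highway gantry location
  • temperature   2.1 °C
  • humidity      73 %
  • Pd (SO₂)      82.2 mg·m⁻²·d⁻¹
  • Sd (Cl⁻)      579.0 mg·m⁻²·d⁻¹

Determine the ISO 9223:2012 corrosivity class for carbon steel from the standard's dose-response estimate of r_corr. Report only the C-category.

C5

carbon steel: temperature factor f = +0.150·(-7.9) = -1.1850
  SO₂ term: 1.77·82.2^0.52·exp(0.02·73-1.1850) = 23.07
  Sd branch = 0.102·Sd^0.62·e^(0.033·RH+0.04·T) = 63.7 μm/a
  r_corr = 23.07 + 63.7 = 86.78 μm/a
Category bounds: 80…200 μm/a bracket r_corr ⇒ C5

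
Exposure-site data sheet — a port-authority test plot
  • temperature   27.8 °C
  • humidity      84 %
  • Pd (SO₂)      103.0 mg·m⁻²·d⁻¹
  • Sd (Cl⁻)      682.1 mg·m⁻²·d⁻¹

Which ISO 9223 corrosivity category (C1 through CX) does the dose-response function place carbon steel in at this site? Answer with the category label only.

CX

carbon steel: T>10 °C ⇒ hinge -0.054·(27.8−10) = -0.9612
  sulphur-dioxide contribution → 40.44 μm/a
  chloride contribution → 283.4 μm/a
  total first-year rate 323.8 μm/a
324 μm/a falls in (200, 700] for carbon steel → category CX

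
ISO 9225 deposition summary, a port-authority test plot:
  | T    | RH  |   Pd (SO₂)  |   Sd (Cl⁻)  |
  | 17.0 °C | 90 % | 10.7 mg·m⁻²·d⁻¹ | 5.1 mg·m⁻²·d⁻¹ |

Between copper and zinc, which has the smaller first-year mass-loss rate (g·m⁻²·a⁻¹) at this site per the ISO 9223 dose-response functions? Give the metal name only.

zinc

copper: T>10 °C ⇒ hinge -0.080·(17.0−10) = -0.5600
  Pd branch = 0.0053·Pd^0.26·e^(0.059·RH+f) = 1.135 μm/a
  Cl⁻ term: 0.01025·5.1^0.27·exp(0.036·90+0.049·17.0) = 0.9347
  r_corr = 1.135 + 0.9347 = 2.069 μm/a
  mass loss = 2.069 μm/a × 8.96 g/cm³ = 18.54 g·m⁻²·a⁻¹
zinc: temperature factor f = -0.071·(7.0) = -0.4970
  SO₂ term: 0.0129·10.7^0.44·exp(0.046·90-0.4970) = 1.398
  Sd branch = 0.0175·Sd^0.57·e^(0.008·RH+0.085·T) = 0.386 μm/a
  sum: 1.398 + 0.386 → r_corr = 1.784 μm/a
  mass loss = 1.784 μm/a × 7.14 g/cm³ = 12.74 g·m⁻²·a⁻¹
Ordering by g·m⁻²·a⁻¹: copper (18.5) > zinc (12.7)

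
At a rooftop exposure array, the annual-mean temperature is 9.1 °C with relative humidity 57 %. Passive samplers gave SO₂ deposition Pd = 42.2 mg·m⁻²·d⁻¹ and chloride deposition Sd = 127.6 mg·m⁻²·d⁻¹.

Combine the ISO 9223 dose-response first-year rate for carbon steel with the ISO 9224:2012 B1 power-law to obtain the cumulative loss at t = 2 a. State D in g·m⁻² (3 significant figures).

D(2) = 601 g·m⁻²

carbon steel: T≤10 °C ⇒ hinge +0.150·(9.1−10) = -0.1350
  Pd branch = 1.77·Pd^0.52·e^(0.02·RH+f) = 33.85 μm/a
  Sd branch = 0.102·Sd^0.62·e^(0.033·RH+0.04·T) = 19.46 μm/a
  sum: 33.85 + 19.46 → r_corr = 53.32 μm/a
Power-law: D(2) = r_corr · 2^0.523
  D(2) = 53.32 × 2^0.523 = 53.32 × 1.437 = 76.61 μm
  Mass loss = 76.61 μm × 7.85 g/cm³ = 601.4 g·m⁻²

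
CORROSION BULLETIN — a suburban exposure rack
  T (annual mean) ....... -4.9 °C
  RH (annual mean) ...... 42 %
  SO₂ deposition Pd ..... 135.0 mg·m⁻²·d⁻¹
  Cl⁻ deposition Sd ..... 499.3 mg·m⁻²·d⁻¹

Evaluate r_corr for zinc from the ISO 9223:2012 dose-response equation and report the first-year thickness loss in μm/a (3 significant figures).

r_corr = 0.995 μm/a

zinc: f(T) = +0.038·(T−10) [T≤10 °C] = -0.5662
  SO₂ term: 0.0129·135.0^0.44·exp(0.046·42-0.5662) = 0.4376
  Cl⁻ term: 0.0175·499.3^0.57·exp(0.008·42+0.085·-4.9) = 0.5574
  sum: 0.4376 + 0.5574 → r_corr = 0.995 μm/a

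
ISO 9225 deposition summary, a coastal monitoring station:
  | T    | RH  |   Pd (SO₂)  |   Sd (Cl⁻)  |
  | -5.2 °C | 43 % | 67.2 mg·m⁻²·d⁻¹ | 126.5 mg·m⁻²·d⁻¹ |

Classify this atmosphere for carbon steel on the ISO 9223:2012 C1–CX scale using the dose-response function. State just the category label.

C2

carbon steel: temperature factor f = +0.150·(-15.2) = -2.2800
  sulphur-dioxide contribution → 3.815 μm/a
  chloride contribution → 6.884 μm/a
  ⇒ r_corr(carbon steel) = 10.7 μm/a
ISO 9223 Table 2 (carbon steel): 1.3 < 10.7 ≤ 25 μm/a ⇒ C2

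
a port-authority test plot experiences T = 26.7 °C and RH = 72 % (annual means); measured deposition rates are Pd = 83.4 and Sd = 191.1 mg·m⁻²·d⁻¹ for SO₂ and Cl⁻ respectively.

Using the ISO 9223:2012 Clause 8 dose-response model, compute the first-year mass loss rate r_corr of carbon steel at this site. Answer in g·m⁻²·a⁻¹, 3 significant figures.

r_corr = 888 g·m⁻²·a⁻¹

carbon steel: temperature factor f = -0.054·(16.7) = -0.9018
  sulphur-dioxide contribution → 30.25 μm/a
  chloride contribution → 82.93 μm/a
  ⇒ r_corr(carbon steel) = 113.2 μm/a
Convert to mass loss: 113.2 μm/a × 7.85 g/cm³ = 888.4 g·m⁻²·a⁻¹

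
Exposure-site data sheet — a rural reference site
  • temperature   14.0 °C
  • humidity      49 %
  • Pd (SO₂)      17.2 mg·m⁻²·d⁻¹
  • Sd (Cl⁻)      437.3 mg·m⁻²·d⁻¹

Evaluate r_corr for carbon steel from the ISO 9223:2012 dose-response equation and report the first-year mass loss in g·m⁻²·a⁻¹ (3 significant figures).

carbon steel: T>10 °C ⇒ hinge -0.054·(14.0−10) = -0.2160
  sulphur-dioxide contribution → 16.68 μm/a
  chloride contribution → 39.02 μm/a
  total first-year rate 55.71 μm/a
Convert to mass loss: 55.71 μm/a × 7.85 g/cm³ = 437.3 g·m⁻²·a⁻¹

r_corr = 437 g·m⁻²·a⁻¹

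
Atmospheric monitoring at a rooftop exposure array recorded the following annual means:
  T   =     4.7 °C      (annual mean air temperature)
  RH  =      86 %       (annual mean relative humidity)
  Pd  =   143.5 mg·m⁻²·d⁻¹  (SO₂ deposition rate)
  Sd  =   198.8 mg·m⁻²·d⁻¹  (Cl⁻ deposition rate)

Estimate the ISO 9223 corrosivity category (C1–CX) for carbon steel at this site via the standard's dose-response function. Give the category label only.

C5

carbon steel: temperature factor f = +0.150·(-5.3) = -0.7950
  sulphur-dioxide contribution → 59.06 μm/a
  chloride contribution → 55.95 μm/a
  total first-year rate 115 μm/a
ISO 9223 Table 2 (carbon steel): 80 < 115 ≤ 200 μm/a ⇒ C5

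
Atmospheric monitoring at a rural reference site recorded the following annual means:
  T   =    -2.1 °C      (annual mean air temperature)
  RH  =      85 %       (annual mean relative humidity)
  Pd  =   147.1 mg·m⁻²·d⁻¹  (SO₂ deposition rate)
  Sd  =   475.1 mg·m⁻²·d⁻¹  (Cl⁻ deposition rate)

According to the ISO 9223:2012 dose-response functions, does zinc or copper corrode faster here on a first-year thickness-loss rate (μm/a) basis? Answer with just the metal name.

zinc: T≤10 °C ⇒ hinge +0.038·(-2.1−10) = -0.4598
  SO₂ term: 0.0129·147.1^0.44·exp(0.046·85-0.4598) = 3.654
  Sd branch = 0.0175·Sd^0.57·e^(0.008·RH+0.085·T) = 0.9696 μm/a
  r_corr = 3.654 + 0.9696 = 4.623 μm/a
copper: f(T) = +0.126·(T−10) [T≤10 °C] = -1.5246
  SO₂ term: 0.0053·147.1^0.26·exp(0.059·85-1.5246) = 0.6364
  Cl⁻ term: 0.01025·475.1^0.27·exp(0.036·85+0.049·-2.1) = 1.042
  sum: 0.6364 + 1.042 → r_corr = 1.678 μm/a
Ordering by μm/a: zinc (4.62) > copper (1.68)

zinc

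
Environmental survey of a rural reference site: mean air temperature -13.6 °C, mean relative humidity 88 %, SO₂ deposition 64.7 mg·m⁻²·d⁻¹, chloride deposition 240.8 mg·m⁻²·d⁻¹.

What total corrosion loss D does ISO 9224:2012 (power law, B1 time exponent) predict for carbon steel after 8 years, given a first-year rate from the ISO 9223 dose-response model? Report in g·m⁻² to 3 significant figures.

D(8) = 815 g·m⁻²

carbon steel: f(T) = +0.150·(T−10) [T≤10 °C] = -3.5400
  SO₂ term: 1.77·64.7^0.52·exp(0.02·88-3.5400) = 2.61
  Cl⁻ term: 0.102·240.8^0.62·exp(0.033·88+0.04·-13.6) = 32.37
  r_corr = 2.61 + 32.37 = 34.98 μm/a
Long-term exponent b (ISO 9224 Table 2, B1) = 0.523
  D(8) = 34.98 × 8^0.523 = 34.98 × 2.967 = 103.8 μm
  Mass loss = 103.8 μm × 7.85 g/cm³ = 814.7 g·m⁻²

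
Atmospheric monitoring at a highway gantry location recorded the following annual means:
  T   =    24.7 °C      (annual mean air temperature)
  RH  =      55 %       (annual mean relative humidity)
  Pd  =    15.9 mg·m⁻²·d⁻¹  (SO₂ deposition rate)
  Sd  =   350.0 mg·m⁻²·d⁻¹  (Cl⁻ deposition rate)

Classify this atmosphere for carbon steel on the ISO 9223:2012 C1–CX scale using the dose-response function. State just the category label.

carbon steel: f(T) = -0.054·(T−10) [T>10 °C] = -0.7938
  Pd branch = 1.77·Pd^0.52·e^(0.02·RH+f) = 10.13 μm/a
  Cl⁻ term: 0.102·350.0^0.62·exp(0.033·55+0.04·24.7) = 63.57
  sum: 10.13 + 63.57 → r_corr = 73.7 μm/a
ISO 9223 Table 2 (carbon steel): 50 < 73.7 ≤ 80 μm/a ⇒ C4

C4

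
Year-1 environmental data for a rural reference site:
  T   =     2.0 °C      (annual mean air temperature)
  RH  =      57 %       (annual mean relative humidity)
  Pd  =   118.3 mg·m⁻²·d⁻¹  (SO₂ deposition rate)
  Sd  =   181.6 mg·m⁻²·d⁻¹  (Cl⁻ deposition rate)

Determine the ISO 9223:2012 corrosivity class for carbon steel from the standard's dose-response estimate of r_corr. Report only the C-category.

carbon steel: T≤10 °C ⇒ hinge +0.150·(2.0−10) = -1.2000
  sulphur-dioxide contribution → 19.95 μm/a
  chloride contribution → 18.23 μm/a
  total first-year rate 38.18 μm/a
38.2 μm/a falls in (25, 50] for carbon steel → category C3

C3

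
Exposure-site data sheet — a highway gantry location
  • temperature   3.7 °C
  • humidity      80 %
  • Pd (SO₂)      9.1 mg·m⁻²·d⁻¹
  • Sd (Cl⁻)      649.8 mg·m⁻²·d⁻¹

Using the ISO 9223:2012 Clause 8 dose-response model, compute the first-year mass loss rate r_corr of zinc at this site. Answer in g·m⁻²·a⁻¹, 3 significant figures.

zinc: T≤10 °C ⇒ hinge +0.038·(3.7−10) = -0.2394
  SO₂ term: 0.0129·9.1^0.44·exp(0.046·80-0.2394) = 1.064
  Sd branch = 0.0175·Sd^0.57·e^(0.008·RH+0.085·T) = 1.823 μm/a
  r_corr = 1.064 + 1.823 = 2.887 μm/a
Convert to mass loss: 2.887 μm/a × 7.14 g/cm³ = 20.61 g·m⁻²·a⁻¹

r_corr = 20.6 g·m⁻²·a⁻¹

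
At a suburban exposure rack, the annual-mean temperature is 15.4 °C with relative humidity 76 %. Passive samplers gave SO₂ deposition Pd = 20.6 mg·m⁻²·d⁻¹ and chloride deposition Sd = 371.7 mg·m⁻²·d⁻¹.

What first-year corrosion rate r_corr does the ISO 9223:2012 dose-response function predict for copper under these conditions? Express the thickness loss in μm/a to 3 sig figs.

copper: temperature factor f = -0.080·(5.4) = -0.4320
  sulphur-dioxide contribution → 0.6693 μm/a
  chloride contribution → 1.662 μm/a
  ⇒ r_corr(copper) = 2.331 μm/a

r_corr = 2.33 μm/a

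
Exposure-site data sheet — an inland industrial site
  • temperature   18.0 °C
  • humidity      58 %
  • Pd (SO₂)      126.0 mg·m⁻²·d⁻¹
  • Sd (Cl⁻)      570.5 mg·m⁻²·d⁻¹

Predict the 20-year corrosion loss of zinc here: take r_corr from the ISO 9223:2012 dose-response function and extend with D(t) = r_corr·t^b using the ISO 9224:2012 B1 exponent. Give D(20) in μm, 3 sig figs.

zinc: f(T) = -0.071·(T−10) [T>10 °C] = -0.5680
  sulphur-dioxide contribution → 0.8846 μm/a
  chloride contribution → 4.787 μm/a
  total first-year rate 5.672 μm/a
Long-term exponent b (ISO 9224 Table 2, B1) = 0.813
  D(20) = 5.672 × 20^0.813 = 5.672 × 11.42 = 64.78 μm

D(20) = 64.8 μm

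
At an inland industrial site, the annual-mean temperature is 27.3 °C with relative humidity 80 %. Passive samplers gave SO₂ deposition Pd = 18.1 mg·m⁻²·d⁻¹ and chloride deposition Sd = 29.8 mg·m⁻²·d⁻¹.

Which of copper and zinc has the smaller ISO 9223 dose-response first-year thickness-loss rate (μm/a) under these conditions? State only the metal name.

copper: T>10 °C ⇒ hinge -0.080·(27.3−10) = -1.3840
  Pd branch = 0.0053·Pd^0.26·e^(0.059·RH+f) = 0.3163 μm/a
  Cl⁻ term: 0.01025·29.8^0.27·exp(0.036·80+0.049·27.3) = 1.74
  r_corr = 0.3163 + 1.74 = 2.056 μm/a
zinc: temperature factor f = -0.071·(17.3) = -1.2283
  SO₂ term: 0.0129·18.1^0.44·exp(0.046·80-1.2283) = 0.5355
  Cl⁻ term: 0.0175·29.8^0.57·exp(0.008·80+0.085·27.3) = 2.339
  r_corr = 0.5355 + 2.339 = 2.875 μm/a
Ordering by μm/a: zinc (2.87) > copper (2.06)

copper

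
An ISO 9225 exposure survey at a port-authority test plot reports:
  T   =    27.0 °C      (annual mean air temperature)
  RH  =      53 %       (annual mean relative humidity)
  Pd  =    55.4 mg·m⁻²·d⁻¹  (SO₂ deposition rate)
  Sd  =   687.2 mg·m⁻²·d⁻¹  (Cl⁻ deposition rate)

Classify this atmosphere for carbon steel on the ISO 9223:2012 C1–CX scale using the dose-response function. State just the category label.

C5

carbon steel: T>10 °C ⇒ hinge -0.054·(27.0−10) = -0.9180
  sulphur-dioxide contribution → 16.45 μm/a
  chloride contribution → 99.13 μm/a
  ⇒ r_corr(carbon steel) = 115.6 μm/a
ISO 9223 Table 2 (carbon steel): 80 < 116 ≤ 200 μm/a ⇒ C5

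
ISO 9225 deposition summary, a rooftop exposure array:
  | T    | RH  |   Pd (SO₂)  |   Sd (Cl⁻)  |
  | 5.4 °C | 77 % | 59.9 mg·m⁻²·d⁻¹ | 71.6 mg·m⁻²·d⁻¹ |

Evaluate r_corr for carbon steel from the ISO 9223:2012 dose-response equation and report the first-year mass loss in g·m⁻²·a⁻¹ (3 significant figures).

carbon steel: f(T) = +0.150·(T−10) [T≤10 °C] = -0.6900
  SO₂ term: 1.77·59.9^0.52·exp(0.02·77-0.6900) = 34.78
  Cl⁻ term: 0.102·71.6^0.62·exp(0.033·77+0.04·5.4) = 22.7
  sum: 34.78 + 22.7 → r_corr = 57.48 μm/a
Convert to mass loss: 57.48 μm/a × 7.85 g/cm³ = 451.2 g·m⁻²·a⁻¹

r_corr = 451 g·m⁻²·a⁻¹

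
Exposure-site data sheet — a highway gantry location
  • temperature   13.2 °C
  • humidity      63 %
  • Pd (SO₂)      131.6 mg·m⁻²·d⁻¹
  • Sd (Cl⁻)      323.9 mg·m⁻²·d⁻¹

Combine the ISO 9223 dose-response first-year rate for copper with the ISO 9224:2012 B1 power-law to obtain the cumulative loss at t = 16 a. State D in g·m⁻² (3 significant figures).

D(16) = 85.5 g·m⁻²

copper: T>10 °C ⇒ hinge -0.080·(13.2−10) = -0.2560
  Pd branch = 0.0053·Pd^0.26·e^(0.059·RH+f) = 0.6003 μm/a
  Sd branch = 0.01025·Sd^0.27·e^(0.036·RH+0.049·T) = 0.9004 μm/a
  sum: 0.6003 + 0.9004 → r_corr = 1.501 μm/a
Long-term exponent b (ISO 9224 Table 2, B1) = 0.667
  D(16) = 1.501 × 16^0.667 = 1.501 × 6.355 = 9.537 μm
  Mass loss = 9.537 μm × 8.96 g/cm³ = 85.46 g·m⁻²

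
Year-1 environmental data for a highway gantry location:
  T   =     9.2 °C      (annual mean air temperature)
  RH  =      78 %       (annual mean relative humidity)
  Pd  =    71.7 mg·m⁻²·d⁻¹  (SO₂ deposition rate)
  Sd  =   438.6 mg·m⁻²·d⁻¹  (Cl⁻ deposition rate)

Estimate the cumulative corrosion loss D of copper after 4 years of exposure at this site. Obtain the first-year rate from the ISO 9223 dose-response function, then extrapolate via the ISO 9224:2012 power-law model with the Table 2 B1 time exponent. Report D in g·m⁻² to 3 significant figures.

D(4) = 63.9 g·m⁻²

copper: T≤10 °C ⇒ hinge +0.126·(9.2−10) = -0.1008
  SO₂ term: 0.0053·71.7^0.26·exp(0.059·78-0.1008) = 1.451
  Cl⁻ term: 0.01025·438.6^0.27·exp(0.036·78+0.049·9.2) = 1.378
  r_corr = 1.451 + 1.378 = 2.829 μm/a
Long-term exponent b (ISO 9224 Table 2, B1) = 0.667
  D(4) = 2.829 × 4^0.667 = 2.829 × 2.521 = 7.132 μm
  Mass loss = 7.132 μm × 8.96 g/cm³ = 63.9 g·m⁻²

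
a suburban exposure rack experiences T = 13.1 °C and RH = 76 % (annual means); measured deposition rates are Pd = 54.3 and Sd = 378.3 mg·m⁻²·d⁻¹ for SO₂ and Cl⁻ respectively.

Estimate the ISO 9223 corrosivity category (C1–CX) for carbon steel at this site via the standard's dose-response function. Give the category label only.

C5

carbon steel: T>10 °C ⇒ hinge -0.054·(13.1−10) = -0.1674
  Pd branch = 1.77·Pd^0.52·e^(0.02·RH+f) = 54.64 μm/a
  Cl⁻ term: 0.102·378.3^0.62·exp(0.033·76+0.04·13.1) = 83.88
  r_corr = 54.64 + 83.88 = 138.5 μm/a
139 μm/a falls in (80, 200] for carbon steel → category C5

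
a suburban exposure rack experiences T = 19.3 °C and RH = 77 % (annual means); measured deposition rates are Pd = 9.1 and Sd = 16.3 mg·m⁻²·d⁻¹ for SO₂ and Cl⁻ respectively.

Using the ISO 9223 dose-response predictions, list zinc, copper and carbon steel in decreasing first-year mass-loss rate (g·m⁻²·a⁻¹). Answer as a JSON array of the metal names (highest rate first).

zinc: T>10 °C ⇒ hinge -0.071·(19.3−10) = -0.6603
  Pd branch = 0.0129·Pd^0.44·e^(0.046·RH+f) = 0.6082 μm/a
  Cl⁻ term: 0.0175·16.3^0.57·exp(0.008·77+0.085·19.3) = 0.8203
  r_corr = 0.6082 + 0.8203 = 1.429 μm/a
  mass loss = 1.429 μm/a × 7.14 g/cm³ = 10.2 g·m⁻²·a⁻¹
copper: T>10 °C ⇒ hinge -0.080·(19.3−10) = -0.7440
  SO₂ term: 0.0053·9.1^0.26·exp(0.059·77-0.7440) = 0.4203
  Cl⁻ term: 0.01025·16.3^0.27·exp(0.036·77+0.049·19.3) = 0.8966
  r_corr = 0.4203 + 0.8966 = 1.317 μm/a
  mass loss = 1.317 μm/a × 8.96 g/cm³ = 11.8 g·m⁻²·a⁻¹
carbon steel: T>10 °C ⇒ hinge -0.054·(19.3−10) = -0.5022
  Pd branch = 1.77·Pd^0.52·e^(0.02·RH+f) = 15.75 μm/a
  Cl⁻ term: 0.102·16.3^0.62·exp(0.033·77+0.04·19.3) = 15.81
  sum: 15.75 + 15.81 → r_corr = 31.57 μm/a
  mass loss = 31.57 μm/a × 7.85 g/cm³ = 247.8 g·m⁻²·a⁻¹
Ordering by g·m⁻²·a⁻¹: carbon steel (248) > copper (11.8) > zinc (10.2)

["carbon steel", "copper", "zinc"]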